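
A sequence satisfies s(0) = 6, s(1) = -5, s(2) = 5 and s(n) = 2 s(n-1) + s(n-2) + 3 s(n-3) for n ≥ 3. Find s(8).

2391

s(3) = 2(5) + (-5) + 3(6) = 23
s(4) = 2(23) + 5 + 3(-5) = 36
s(5) = 2(36) + 23 + 3(5) = 110
s(6) = 2(110) + 36 + 3(23) = 325
s(7) = 2(325) + 110 + 3(36) = 868
s(8) = 2(868) + 325 + 3(110) = 2391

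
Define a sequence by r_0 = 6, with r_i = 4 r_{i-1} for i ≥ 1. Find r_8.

393216

r_1 = 4*6 = 24
r_2 = 4*24 = 96
r_3 = 4*96 = 384
r_4 = 4*384 = 1536
r_5 = 4*1536 = 6144
r_6 = 4*6144 = 24576
r_7 = 4*24576 = 98304
r_8 = 4*98304 = 393216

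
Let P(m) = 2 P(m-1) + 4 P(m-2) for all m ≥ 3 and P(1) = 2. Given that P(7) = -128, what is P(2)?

Let P(2) = y.
P(3) = 8 + 2y
P(4) = 16 + 8y
P(5) = 64 + 24y
P(6) = 192 + 80y
P(7) = 640 + 256y
So 640 + 256y = -128, giving y = -3.

-3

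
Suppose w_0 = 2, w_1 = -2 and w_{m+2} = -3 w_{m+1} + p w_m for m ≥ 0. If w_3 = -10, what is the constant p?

-1

w_2 = 6 + 2p
w_3 = -18 - 8p
So -18 - 8p = -10, giving p = -1.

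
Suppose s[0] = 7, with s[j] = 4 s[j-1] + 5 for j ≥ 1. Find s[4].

s[1] = 4*7 + 5 = 33
s[2] = 4*33 + 5 = 137
s[3] = 4*137 + 5 = 553
s[4] = 4*553 + 5 = 2217

2217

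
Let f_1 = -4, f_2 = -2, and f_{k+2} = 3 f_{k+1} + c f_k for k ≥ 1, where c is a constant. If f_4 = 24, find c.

-3

f_3 = -6 - 4c
f_4 = -18 - 14c
So -18 - 14c = 24, giving c = -3.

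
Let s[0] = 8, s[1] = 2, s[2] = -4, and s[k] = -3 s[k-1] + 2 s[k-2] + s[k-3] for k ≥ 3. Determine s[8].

-11782

s[3] = -3*(-4) + 2*2 + 8 = 24
s[4] = -3*24 + 2*(-4) + 2 = -78
s[5] = -3*(-78) + 2*24 + (-4) = 278
s[6] = -3*278 + 2*(-78) + 24 = -966
s[7] = -3*(-966) + 2*278 + (-78) = 3376
s[8] = -3*3376 + 2*(-966) + 278 = -11782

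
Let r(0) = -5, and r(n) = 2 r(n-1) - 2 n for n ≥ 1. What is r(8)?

r(1) = 2*(-5) - 2 = -12
r(2) = 2*(-12) - 4 = -28
r(3) = 2*(-28) - 6 = -62
r(4) = 2*(-62) - 8 = -132
r(5) = 2*(-132) - 10 = -274
r(6) = 2*(-274) - 12 = -560
r(7) = 2*(-560) - 14 = -1134
r(8) = 2*(-1134) - 16 = -2284

-2284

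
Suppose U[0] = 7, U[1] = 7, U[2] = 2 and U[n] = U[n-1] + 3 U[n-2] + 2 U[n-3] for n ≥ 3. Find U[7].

1047

U[3] = 2 + 3*7 + 2*7 = 37
U[4] = 37 + 3*2 + 2*7 = 57
U[5] = 57 + 3*37 + 2*2 = 172
U[6] = 172 + 3*57 + 2*37 = 417
U[7] = 417 + 3*172 + 2*57 = 1047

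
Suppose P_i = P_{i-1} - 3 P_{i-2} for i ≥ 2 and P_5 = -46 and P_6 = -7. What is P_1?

Rearranging, P_{i-2} = (P_i - P_{i-1}) / -3.
P_4 = (-7 - (-46)) / -3 = 39/-3 = -13
P_3 = (-46 - (-13)) / -3 = -33/-3 = 11
P_2 = (-13 - 11) / -3 = -24/-3 = 8
P_1 = (11 - 8) / -3 = 3/-3 = -1

-1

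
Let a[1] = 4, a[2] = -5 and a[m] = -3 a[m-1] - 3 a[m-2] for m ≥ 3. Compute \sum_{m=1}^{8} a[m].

a[3] = -3(-5) - 3(4) = 3
a[4] = -3(3) - 3(-5) = 6
a[5] = -3(6) - 3(3) = -27
a[6] = -3(-27) - 3(6) = 63
a[7] = -3(63) - 3(-27) = -108
a[8] = -3(-108) - 3(63) = 135
Sum = 4 + (-5) + 3 + 6 + (-27) + 63 + (-108) + 135 = 71

71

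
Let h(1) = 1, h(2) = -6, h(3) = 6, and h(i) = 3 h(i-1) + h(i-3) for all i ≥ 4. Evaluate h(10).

h(4) = 3(6) + 1 = 19
h(5) = 3(19) + (-6) = 51
h(6) = 3(51) + 6 = 159
h(7) = 3(159) + 19 = 496
h(8) = 3(496) + 51 = 1539
h(9) = 3(1539) + 159 = 4776
h(10) = 3(4776) + 496 = 14824

14824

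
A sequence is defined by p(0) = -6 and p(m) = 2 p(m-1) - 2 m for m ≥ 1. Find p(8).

-2540

p(1) = 2*(-6) - 2 = -14
p(2) = 2*(-14) - 4 = -32
p(3) = 2*(-32) - 6 = -70
p(4) = 2*(-70) - 8 = -148
p(5) = 2*(-148) - 10 = -306
p(6) = 2*(-306) - 12 = -624
p(7) = 2*(-624) - 14 = -1262
p(8) = 2*(-1262) - 16 = -2540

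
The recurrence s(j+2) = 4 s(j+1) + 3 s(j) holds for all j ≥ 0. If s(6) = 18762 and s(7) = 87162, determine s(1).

Rearranging, s(j-2) = (s(j) - 4 s(j-1)) / 3.
s(5) = (87162 - 4*18762) / 3 = 12114/3 = 4038
s(4) = (18762 - 4*4038) / 3 = 2610/3 = 870
s(3) = (4038 - 4*870) / 3 = 558/3 = 186
s(2) = (870 - 4*186) / 3 = 126/3 = 42
s(1) = (186 - 4*42) / 3 = 18/3 = 6

6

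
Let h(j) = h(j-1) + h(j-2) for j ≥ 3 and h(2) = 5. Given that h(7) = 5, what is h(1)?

-7

Let h(1) = x.
h(3) = 5 + x
h(4) = 10 + x
h(5) = 15 + 2x
h(6) = 25 + 3x
h(7) = 40 + 5x
So 40 + 5x = 5, giving x = -7.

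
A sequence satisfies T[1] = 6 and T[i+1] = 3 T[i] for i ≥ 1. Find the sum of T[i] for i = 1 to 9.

T[2] = 3(6) = 18
T[3] = 3(18) = 54
T[4] = 3(54) = 162
T[5] = 3(162) = 486
T[6] = 3(486) = 1458
T[7] = 3(1458) = 4374
T[8] = 3(4374) = 13122
T[9] = 3(13122) = 39366
Sum = 6 + 18 + 54 + 162 + 486 + 1458 + 4374 + 13122 + 39366 = 59046

59046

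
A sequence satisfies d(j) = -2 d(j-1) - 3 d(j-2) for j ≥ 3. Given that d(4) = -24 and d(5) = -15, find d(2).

-6

Rearranging, d(j-2) = (d(j) + 2 d(j-1)) / -3.
d(3) = (-15 + 2·(-24)) / -3 = -63/-3 = 21
d(2) = (-24 + 2·21) / -3 = 18/-3 = -6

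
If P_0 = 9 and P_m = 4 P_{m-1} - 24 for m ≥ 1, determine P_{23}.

The fixed point is -24/(1 - 4) = 8, so P_m - 8 = 4(P_{m-1} - 8).
Hence P_m = 1·4^m + 8.
P_{23} = 1·4^{23} + 8 = 1·70368744177664 + 8 = 70368744177672.

70368744177672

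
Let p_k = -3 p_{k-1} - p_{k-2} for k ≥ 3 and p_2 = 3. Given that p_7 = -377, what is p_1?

Let p_1 = v.
p_3 = -9 - v
p_4 = 24 + 3v
p_5 = -63 - 8v
p_6 = 165 + 21v
p_7 = -432 - 55v
So -432 - 55v = -377, giving v = -1.

-1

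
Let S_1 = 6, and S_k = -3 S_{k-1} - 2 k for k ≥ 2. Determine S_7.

S_2 = -3(6) - 4 = -22
S_3 = -3(-22) - 6 = 60
S_4 = -3(60) - 8 = -188
S_5 = -3(-188) - 10 = 554
S_6 = -3(554) - 12 = -1674
S_7 = -3(-1674) - 14 = 5008

5008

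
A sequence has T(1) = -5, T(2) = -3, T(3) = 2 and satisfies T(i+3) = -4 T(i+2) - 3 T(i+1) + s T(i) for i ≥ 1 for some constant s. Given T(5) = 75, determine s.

T(4) = 1 - 5s
T(5) = -10 + 17s
So -10 + 17s = 75, giving s = 5.

5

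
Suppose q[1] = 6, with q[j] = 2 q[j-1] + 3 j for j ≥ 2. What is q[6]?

q[2] = 2(6) + 6 = 18
q[3] = 2(18) + 9 = 45
q[4] = 2(45) + 12 = 102
q[5] = 2(102) + 15 = 219
q[6] = 2(219) + 18 = 456

456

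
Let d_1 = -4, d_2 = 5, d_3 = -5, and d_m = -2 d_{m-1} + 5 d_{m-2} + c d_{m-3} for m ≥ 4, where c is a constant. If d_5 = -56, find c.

3

d_4 = 35 - 4c
d_5 = -95 + 13c
So -95 + 13c = -56, giving c = 3.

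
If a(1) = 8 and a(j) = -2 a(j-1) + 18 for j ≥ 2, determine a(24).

-16777210

The fixed point is 18/(1 + 2) = 6, so a(j) - 6 = -2(a(j-1) - 6).
Hence a(j) = 2·(-2)^{j-1} + 6.
a(24) = 2·(-2)^{23} + 6 = 2·-8388608 + 6 = -16777210.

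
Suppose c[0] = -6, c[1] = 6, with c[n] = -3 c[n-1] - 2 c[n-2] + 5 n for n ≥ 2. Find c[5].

c[2] = -3·6 - 2·(-6) + 10 = 4
c[3] = -3·4 - 2·6 + 15 = -9
c[4] = -3·(-9) - 2·4 + 20 = 39
c[5] = -3·39 - 2·(-9) + 25 = -74

-74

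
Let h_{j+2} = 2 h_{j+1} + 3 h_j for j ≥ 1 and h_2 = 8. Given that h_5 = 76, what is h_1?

Let h_1 = z.
h_3 = 16 + 3z
h_4 = 56 + 6z
h_5 = 160 + 21z
So 160 + 21z = 76, giving z = -4.

-4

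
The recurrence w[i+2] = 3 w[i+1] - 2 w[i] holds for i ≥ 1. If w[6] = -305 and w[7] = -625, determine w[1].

Rearranging, w[i-2] = (w[i] - 3 w[i-1]) / -2.
w[5] = (-625 - 3·(-305)) / -2 = 290/-2 = -145
w[4] = (-305 - 3·(-145)) / -2 = 130/-2 = -65
w[3] = (-145 - 3·(-65)) / -2 = 50/-2 = -25
w[2] = (-65 - 3·(-25)) / -2 = 10/-2 = -5
w[1] = (-25 - 3·(-5)) / -2 = -10/-2 = 5

5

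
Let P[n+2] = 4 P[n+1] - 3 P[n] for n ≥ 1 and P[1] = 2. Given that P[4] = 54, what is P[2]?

Let P[2] = x.
P[3] = -6 + 4x
P[4] = -24 + 13x
So -24 + 13x = 54, giving x = 6.

6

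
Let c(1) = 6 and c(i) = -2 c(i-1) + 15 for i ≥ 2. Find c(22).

-2097147

The fixed point is 15/(1 + 2) = 5, so c(i) - 5 = -2(c(i-1) - 5).
Hence c(i) = 1·(-2)^{i-1} + 5.
c(22) = 1·(-2)^{21} + 5 = 1·-2097152 + 5 = -2097147.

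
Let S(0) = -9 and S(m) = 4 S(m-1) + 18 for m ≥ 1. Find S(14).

-805306374

The fixed point is 18/(1 - 4) = -6, so S(m) + 6 = 4(S(m-1) + 6).
Hence S(m) = -3·4^m - 6.
S(14) = -3·4^{14} - 6 = -3·268435456 - 6 = -805306374.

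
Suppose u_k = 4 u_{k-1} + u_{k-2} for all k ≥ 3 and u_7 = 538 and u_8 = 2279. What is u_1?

Rearranging, u_{k-2} = u_k - 4 u_{k-1}.
u_6 = 2279 - 4*538 = 127
u_5 = 538 - 4*127 = 30
u_4 = 127 - 4*30 = 7
u_3 = 30 - 4*7 = 2
u_2 = 7 - 4*2 = -1
u_1 = 2 - 4*(-1) = 6

6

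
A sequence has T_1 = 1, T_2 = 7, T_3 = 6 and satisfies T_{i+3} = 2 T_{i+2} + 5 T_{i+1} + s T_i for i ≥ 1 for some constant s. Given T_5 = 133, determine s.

1

T_4 = 47 + s
T_5 = 124 + 9s
So 124 + 9s = 133, giving s = 1.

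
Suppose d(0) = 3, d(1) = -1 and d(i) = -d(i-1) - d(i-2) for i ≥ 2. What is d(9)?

3

d(2) = -(-1) - 3 = -2
d(3) = -(-2) - (-1) = 3
d(4) = -3 - (-2) = -1
d(5) = -(-1) - 3 = -2
d(6) = -(-2) - (-1) = 3
d(7) = -3 - (-2) = -1
d(8) = -(-1) - 3 = -2
d(9) = -(-2) - (-1) = 3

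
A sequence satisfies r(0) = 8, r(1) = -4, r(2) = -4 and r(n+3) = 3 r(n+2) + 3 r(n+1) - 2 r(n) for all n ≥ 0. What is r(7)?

-6436

r(3) = 3·(-4) + 3·(-4) - 2·8 = -40
r(4) = 3·(-40) + 3·(-4) - 2·(-4) = -124
r(5) = 3·(-124) + 3·(-40) - 2·(-4) = -484
r(6) = 3·(-484) + 3·(-124) - 2·(-40) = -1744
r(7) = 3·(-1744) + 3·(-484) - 2·(-124) = -6436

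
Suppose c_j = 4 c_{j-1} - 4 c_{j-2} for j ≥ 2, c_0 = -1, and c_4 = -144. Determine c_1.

Let c_1 = z.
c_2 = 4 + 4z
c_3 = 16 + 12z
c_4 = 48 + 32z
So 48 + 32z = -144, giving z = -6.

-6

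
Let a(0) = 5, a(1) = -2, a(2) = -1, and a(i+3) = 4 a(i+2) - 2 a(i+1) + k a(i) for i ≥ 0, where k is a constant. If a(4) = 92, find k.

a(3) = 5k
a(4) = 2 + 18k
So 2 + 18k = 92, giving k = 5.

5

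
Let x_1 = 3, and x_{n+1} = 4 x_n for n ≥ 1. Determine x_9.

x_2 = 4·3 = 12
x_3 = 4·12 = 48
x_4 = 4·48 = 192
x_5 = 4·192 = 768
x_6 = 4·768 = 3072
x_7 = 4·3072 = 12288
x_8 = 4·12288 = 49152
x_9 = 4·49152 = 196608

196608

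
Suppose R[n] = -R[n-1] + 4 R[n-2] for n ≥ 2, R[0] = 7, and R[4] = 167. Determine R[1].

Let R[1] = x.
R[2] = 28 - x
R[3] = -28 + 5x
R[4] = 140 - 9x
So 140 - 9x = 167, giving x = -3.

-3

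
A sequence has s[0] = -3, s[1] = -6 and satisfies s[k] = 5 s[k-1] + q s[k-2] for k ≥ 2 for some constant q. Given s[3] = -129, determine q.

s[2] = -30 - 3q
s[3] = -150 - 21q
So -150 - 21q = -129, giving q = -1.

-1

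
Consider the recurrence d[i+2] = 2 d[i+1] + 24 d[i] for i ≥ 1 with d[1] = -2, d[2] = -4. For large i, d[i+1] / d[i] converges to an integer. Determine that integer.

6

The characteristic equation is r^2 - 2r - 24 = 0, which factors as (r - 6)(r + 4) = 0.
So the roots are 6 and -4. Since |6| > |-4| and the coefficient of 6^i is non-zero, the ratio tends to 6.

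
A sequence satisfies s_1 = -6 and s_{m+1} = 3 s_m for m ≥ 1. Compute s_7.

s_2 = 3·(-6) = -18
s_3 = 3·(-18) = -54
s_4 = 3·(-54) = -162
s_5 = 3·(-162) = -486
s_6 = 3·(-486) = -1458
s_7 = 3·(-1458) = -4374

-4374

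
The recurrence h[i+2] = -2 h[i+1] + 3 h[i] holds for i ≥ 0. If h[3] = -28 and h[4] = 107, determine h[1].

2

Rearranging, h[i-2] = (h[i] + 2 h[i-1]) / 3.
h[2] = (107 + 2(-28)) / 3 = 51/3 = 17
h[1] = (-28 + 2(17)) / 3 = 6/3 = 2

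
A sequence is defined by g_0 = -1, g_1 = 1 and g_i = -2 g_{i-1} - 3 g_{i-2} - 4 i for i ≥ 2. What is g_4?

7

g_2 = -2·1 - 3·(-1) - 8 = -7
g_3 = -2·(-7) - 3·1 - 12 = -1
g_4 = -2·(-1) - 3·(-7) - 16 = 7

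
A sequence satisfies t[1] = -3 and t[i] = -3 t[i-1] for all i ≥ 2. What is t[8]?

6561

t[2] = -3*(-3) = 9
t[3] = -3*9 = -27
t[4] = -3*(-27) = 81
t[5] = -3*81 = -243
t[6] = -3*(-243) = 729
t[7] = -3*729 = -2187
t[8] = -3*(-2187) = 6561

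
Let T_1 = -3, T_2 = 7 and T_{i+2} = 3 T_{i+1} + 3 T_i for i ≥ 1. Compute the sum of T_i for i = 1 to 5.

280

T_3 = 3(7) + 3(-3) = 12
T_4 = 3(12) + 3(7) = 57
T_5 = 3(57) + 3(12) = 207
Sum = (-3) + 7 + 12 + 57 + 207 = 280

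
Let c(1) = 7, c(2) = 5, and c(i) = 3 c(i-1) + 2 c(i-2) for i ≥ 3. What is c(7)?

c(3) = 3*5 + 2*7 = 29
c(4) = 3*29 + 2*5 = 97
c(5) = 3*97 + 2*29 = 349
c(6) = 3*349 + 2*97 = 1241
c(7) = 3*1241 + 2*349 = 4421

4421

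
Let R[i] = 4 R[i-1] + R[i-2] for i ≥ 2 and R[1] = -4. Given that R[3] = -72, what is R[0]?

Let R[0] = z.
R[2] = -16 + z
R[3] = -68 + 4z
So -68 + 4z = -72, giving z = -1.

-1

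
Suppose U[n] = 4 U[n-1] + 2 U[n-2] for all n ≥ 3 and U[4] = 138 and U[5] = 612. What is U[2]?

Rearranging, U[n-2] = (U[n] - 4 U[n-1]) / 2.
U[3] = (612 - 4·138) / 2 = 60/2 = 30
U[2] = (138 - 4·30) / 2 = 18/2 = 9

9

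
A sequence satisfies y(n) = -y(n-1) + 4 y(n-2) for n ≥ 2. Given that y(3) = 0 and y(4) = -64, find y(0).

-5

Rearranging, y(n-2) = (y(n) + y(n-1)) / 4.
y(2) = (-64 + 0) / 4 = -64/4 = -16
y(1) = (0 + (-16)) / 4 = -16/4 = -4
y(0) = (-16 + (-4)) / 4 = -20/4 = -5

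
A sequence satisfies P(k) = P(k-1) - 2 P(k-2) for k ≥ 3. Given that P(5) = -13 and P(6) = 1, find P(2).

5

Rearranging, P(k-2) = (P(k) - P(k-1)) / -2.
P(4) = (1 - (-13)) / -2 = 14/-2 = -7
P(3) = (-13 - (-7)) / -2 = -6/-2 = 3
P(2) = (-7 - 3) / -2 = -10/-2 = 5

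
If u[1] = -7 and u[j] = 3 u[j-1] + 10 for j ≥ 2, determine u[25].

-564859072967

The fixed point is 10/(1 - 3) = -5, so u[j] + 5 = 3(u[j-1] + 5).
Hence u[j] = -2·3^{j-1} - 5.
u[25] = -2·3^{24} - 5 = -2·282429536481 - 5 = -564859072967.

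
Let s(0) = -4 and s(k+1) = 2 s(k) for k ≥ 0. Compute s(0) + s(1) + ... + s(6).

s(1) = 2·(-4) = -8
s(2) = 2·(-8) = -16
s(3) = 2·(-16) = -32
s(4) = 2·(-32) = -64
s(5) = 2·(-64) = -128
s(6) = 2·(-128) = -256
Sum = (-4) + (-8) + (-16) + (-32) + (-64) + (-128) + (-256) = -508

-508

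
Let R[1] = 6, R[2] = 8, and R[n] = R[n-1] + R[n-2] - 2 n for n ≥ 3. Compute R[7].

R[3] = 8 + 6 - 6 = 8
R[4] = 8 + 8 - 8 = 8
R[5] = 8 + 8 - 10 = 6
R[6] = 6 + 8 - 12 = 2
R[7] = 2 + 6 - 14 = -6

-6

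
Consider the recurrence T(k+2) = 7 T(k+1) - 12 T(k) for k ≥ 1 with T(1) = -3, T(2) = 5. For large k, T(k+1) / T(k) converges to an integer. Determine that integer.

The characteristic equation is r^2 - 7r + 12 = 0, which factors as (r - 4)(r - 3) = 0.
So the roots are 4 and 3. Since |4| > |3| and the coefficient of 4^k is non-zero, the ratio tends to 4.

4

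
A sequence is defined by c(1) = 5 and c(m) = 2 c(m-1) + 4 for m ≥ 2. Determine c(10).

c(2) = 2*5 + 4 = 14
c(3) = 2*14 + 4 = 32
c(4) = 2*32 + 4 = 68
c(5) = 2*68 + 4 = 140
c(6) = 2*140 + 4 = 284
c(7) = 2*284 + 4 = 572
c(8) = 2*572 + 4 = 1148
c(9) = 2*1148 + 4 = 2300
c(10) = 2*2300 + 4 = 4604

4604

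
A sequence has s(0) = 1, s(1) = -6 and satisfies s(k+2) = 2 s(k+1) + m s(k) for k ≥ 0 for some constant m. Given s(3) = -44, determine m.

5

s(2) = -12 + m
s(3) = -24 - 4m
So -24 - 4m = -44, giving m = 5.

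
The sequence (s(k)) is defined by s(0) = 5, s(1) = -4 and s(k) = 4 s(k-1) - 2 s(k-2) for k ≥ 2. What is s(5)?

-1136

s(2) = 4*(-4) - 2*5 = -26
s(3) = 4*(-26) - 2*(-4) = -96
s(4) = 4*(-96) - 2*(-26) = -332
s(5) = 4*(-332) - 2*(-96) = -1136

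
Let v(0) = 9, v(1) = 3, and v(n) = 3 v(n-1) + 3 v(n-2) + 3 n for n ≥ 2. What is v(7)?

v(2) = 3*3 + 3*9 + 6 = 42
v(3) = 3*42 + 3*3 + 9 = 144
v(4) = 3*144 + 3*42 + 12 = 570
v(5) = 3*570 + 3*144 + 15 = 2157
v(6) = 3*2157 + 3*570 + 18 = 8199
v(7) = 3*8199 + 3*2157 + 21 = 31089

31089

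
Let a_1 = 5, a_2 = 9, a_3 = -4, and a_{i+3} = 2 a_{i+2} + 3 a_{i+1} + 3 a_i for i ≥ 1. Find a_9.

8843

a_4 = 2*(-4) + 3*9 + 3*5 = 34
a_5 = 2*34 + 3*(-4) + 3*9 = 83
a_6 = 2*83 + 3*34 + 3*(-4) = 256
a_7 = 2*256 + 3*83 + 3*34 = 863
a_8 = 2*863 + 3*256 + 3*83 = 2743
a_9 = 2*2743 + 3*863 + 3*256 = 8843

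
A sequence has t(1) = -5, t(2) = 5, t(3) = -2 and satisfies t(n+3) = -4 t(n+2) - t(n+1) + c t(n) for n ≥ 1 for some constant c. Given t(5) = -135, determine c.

-5

t(4) = 3 - 5c
t(5) = -10 + 25c
So -10 + 25c = -135, giving c = -5.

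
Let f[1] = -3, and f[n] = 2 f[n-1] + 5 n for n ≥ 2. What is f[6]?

f[2] = 2(-3) + 10 = 4
f[3] = 2(4) + 15 = 23
f[4] = 2(23) + 20 = 66
f[5] = 2(66) + 25 = 157
f[6] = 2(157) + 30 = 344

344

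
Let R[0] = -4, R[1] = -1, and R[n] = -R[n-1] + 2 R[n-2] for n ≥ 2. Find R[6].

-67

R[2] = -(-1) + 2(-4) = -7
R[3] = -(-7) + 2(-1) = 5
R[4] = -5 + 2(-7) = -19
R[5] = -(-19) + 2(5) = 29
R[6] = -29 + 2(-19) = -67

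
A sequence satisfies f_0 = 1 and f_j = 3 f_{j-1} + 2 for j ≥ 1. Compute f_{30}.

411782264189297

The fixed point is 2/(1 - 3) = -1, so f_j + 1 = 3(f_{j-1} + 1).
Hence f_j = 2·3^j - 1.
f_{30} = 2·3^{30} - 1 = 2·205891132094649 - 1 = 411782264189297.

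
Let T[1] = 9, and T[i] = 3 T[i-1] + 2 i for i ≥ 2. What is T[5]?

925

T[2] = 3·9 + 4 = 31
T[3] = 3·31 + 6 = 99
T[4] = 3·99 + 8 = 305
T[5] = 3·305 + 10 = 925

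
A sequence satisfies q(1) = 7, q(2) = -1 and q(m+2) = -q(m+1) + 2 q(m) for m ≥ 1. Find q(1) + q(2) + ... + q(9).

q(3) = -(-1) + 2(7) = 15
q(4) = -15 + 2(-1) = -17
q(5) = -(-17) + 2(15) = 47
q(6) = -47 + 2(-17) = -81
q(7) = -(-81) + 2(47) = 175
q(8) = -175 + 2(-81) = -337
q(9) = -(-337) + 2(175) = 687
Sum = 7 + (-1) + 15 + (-17) + 47 + (-81) + 175 + (-337) + 687 = 495

495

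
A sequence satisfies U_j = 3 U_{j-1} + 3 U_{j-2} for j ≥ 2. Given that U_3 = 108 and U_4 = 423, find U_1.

3

Rearranging, U_{j-2} = (U_j - 3 U_{j-1}) / 3.
U_2 = (423 - 3(108)) / 3 = 99/3 = 33
U_1 = (108 - 3(33)) / 3 = 9/3 = 3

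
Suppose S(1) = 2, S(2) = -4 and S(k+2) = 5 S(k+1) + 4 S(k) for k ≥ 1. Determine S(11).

-14723052

S(3) = 5·(-4) + 4·2 = -12
S(4) = 5·(-12) + 4·(-4) = -76
S(5) = 5·(-76) + 4·(-12) = -428
S(6) = 5·(-428) + 4·(-76) = -2444
S(7) = 5·(-2444) + 4·(-428) = -13932
S(8) = 5·(-13932) + 4·(-2444) = -79436
S(9) = 5·(-79436) + 4·(-13932) = -452908
S(10) = 5·(-452908) + 4·(-79436) = -2582284
S(11) = 5·(-2582284) + 4·(-452908) = -14723052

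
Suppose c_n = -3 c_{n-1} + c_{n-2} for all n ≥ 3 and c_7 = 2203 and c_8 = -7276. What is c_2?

-4

Rearranging, c_{n-2} = c_n + 3 c_{n-1}.
c_6 = -7276 + 3*2203 = -667
c_5 = 2203 + 3*(-667) = 202
c_4 = -667 + 3*202 = -61
c_3 = 202 + 3*(-61) = 19
c_2 = -61 + 3*19 = -4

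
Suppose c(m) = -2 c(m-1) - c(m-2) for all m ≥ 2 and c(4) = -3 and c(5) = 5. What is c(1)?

-3

Rearranging, c(m-2) = -(c(m) + 2 c(m-1)).
c(3) = -(5 + 2(-3)) = 1
c(2) = -(-3 + 2(1)) = 1
c(1) = -(1 + 2(1)) = -3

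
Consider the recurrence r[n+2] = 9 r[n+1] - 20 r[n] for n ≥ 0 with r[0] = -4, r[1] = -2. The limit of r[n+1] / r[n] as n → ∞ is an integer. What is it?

5

The characteristic equation is r^2 - 9r + 20 = 0, which factors as (r - 5)(r - 4) = 0.
So the roots are 5 and 4. Since |5| > |4| and the coefficient of 5^n is non-zero, the ratio tends to 5.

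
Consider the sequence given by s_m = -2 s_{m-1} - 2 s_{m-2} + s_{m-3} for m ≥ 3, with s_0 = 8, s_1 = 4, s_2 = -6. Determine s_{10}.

s_3 = -2*(-6) - 2*4 + 8 = 12
s_4 = -2*12 - 2*(-6) + 4 = -8
s_5 = -2*(-8) - 2*12 + (-6) = -14
s_6 = -2*(-14) - 2*(-8) + 12 = 56
s_7 = -2*56 - 2*(-14) + (-8) = -92
s_8 = -2*(-92) - 2*56 + (-14) = 58
s_9 = -2*58 - 2*(-92) + 56 = 124
s_{10} = -2*124 - 2*58 + (-92) = -456

-456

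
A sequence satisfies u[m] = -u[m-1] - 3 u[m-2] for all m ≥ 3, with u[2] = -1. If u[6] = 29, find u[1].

Let u[1] = y.
u[3] = 1 - 3y
u[4] = 2 + 3y
u[5] = -5 + 6y
u[6] = -1 - 15y
So -1 - 15y = 29, giving y = -2.

-2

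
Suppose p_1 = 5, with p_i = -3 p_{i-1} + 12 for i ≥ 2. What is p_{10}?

-39363

p_2 = -3·5 + 12 = -3
p_3 = -3·(-3) + 12 = 21
p_4 = -3·21 + 12 = -51
p_5 = -3·(-51) + 12 = 165
p_6 = -3·165 + 12 = -483
p_7 = -3·(-483) + 12 = 1461
p_8 = -3·1461 + 12 = -4371
p_9 = -3·(-4371) + 12 = 13125
p_{10} = -3·13125 + 12 = -39363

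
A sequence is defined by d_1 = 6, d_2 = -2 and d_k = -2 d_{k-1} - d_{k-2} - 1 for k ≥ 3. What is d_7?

d_3 = -2(-2) - 6 - 1 = -3
d_4 = -2(-3) - (-2) - 1 = 7
d_5 = -2(7) - (-3) - 1 = -12
d_6 = -2(-12) - 7 - 1 = 16
d_7 = -2(16) - (-12) - 1 = -21

-21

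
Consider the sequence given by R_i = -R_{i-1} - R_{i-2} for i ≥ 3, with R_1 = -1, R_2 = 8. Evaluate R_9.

R_3 = -8 - (-1) = -7
R_4 = -(-7) - 8 = -1
R_5 = -(-1) - (-7) = 8
R_6 = -8 - (-1) = -7
R_7 = -(-7) - 8 = -1
R_8 = -(-1) - (-7) = 8
R_9 = -8 - (-1) = -7

-7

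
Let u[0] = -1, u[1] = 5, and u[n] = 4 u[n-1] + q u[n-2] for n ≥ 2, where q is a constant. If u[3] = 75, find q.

u[2] = 20 - q
u[3] = 80 + q
So 80 + q = 75, giving q = -5.

-5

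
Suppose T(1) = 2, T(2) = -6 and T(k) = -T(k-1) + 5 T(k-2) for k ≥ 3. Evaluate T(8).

-2766

T(3) = -(-6) + 5·2 = 16
T(4) = -16 + 5·(-6) = -46
T(5) = -(-46) + 5·16 = 126
T(6) = -126 + 5·(-46) = -356
T(7) = -(-356) + 5·126 = 986
T(8) = -986 + 5·(-356) = -2766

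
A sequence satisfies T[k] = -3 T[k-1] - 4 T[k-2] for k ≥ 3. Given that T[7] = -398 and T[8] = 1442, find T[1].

Rearranging, T[k-2] = (T[k] + 3 T[k-1]) / -4.
T[6] = (1442 + 3·(-398)) / -4 = 248/-4 = -62
T[5] = (-398 + 3·(-62)) / -4 = -584/-4 = 146
T[4] = (-62 + 3·146) / -4 = 376/-4 = -94
T[3] = (146 + 3·(-94)) / -4 = -136/-4 = 34
T[2] = (-94 + 3·34) / -4 = 8/-4 = -2
T[1] = (34 + 3·(-2)) / -4 = 28/-4 = -7

-7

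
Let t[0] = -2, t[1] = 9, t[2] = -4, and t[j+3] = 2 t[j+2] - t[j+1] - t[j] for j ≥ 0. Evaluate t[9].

t[3] = 2*(-4) - 9 - (-2) = -15
t[4] = 2*(-15) - (-4) - 9 = -35
t[5] = 2*(-35) - (-15) - (-4) = -51
t[6] = 2*(-51) - (-35) - (-15) = -52
t[7] = 2*(-52) - (-51) - (-35) = -18
t[8] = 2*(-18) - (-52) - (-51) = 67
t[9] = 2*67 - (-18) - (-52) = 204

204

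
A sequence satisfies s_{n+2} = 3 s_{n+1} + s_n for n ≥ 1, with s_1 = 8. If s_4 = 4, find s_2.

-2

Let s_2 = w.
s_3 = 8 + 3w
s_4 = 24 + 10w
So 24 + 10w = 4, giving w = -2.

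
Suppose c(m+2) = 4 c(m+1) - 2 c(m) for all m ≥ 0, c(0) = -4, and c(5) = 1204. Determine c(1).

Let c(1) = x.
c(2) = 8 + 4x
c(3) = 32 + 14x
c(4) = 112 + 48x
c(5) = 384 + 164x
So 384 + 164x = 1204, giving x = 5.

5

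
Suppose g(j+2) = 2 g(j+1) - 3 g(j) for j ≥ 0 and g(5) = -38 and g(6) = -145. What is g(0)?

Rearranging, g(j-2) = (g(j) - 2 g(j-1)) / -3.
g(4) = (-145 - 2·(-38)) / -3 = -69/-3 = 23
g(3) = (-38 - 2·23) / -3 = -84/-3 = 28
g(2) = (23 - 2·28) / -3 = -33/-3 = 11
g(1) = (28 - 2·11) / -3 = 6/-3 = -2
g(0) = (11 - 2·(-2)) / -3 = 15/-3 = -5

-5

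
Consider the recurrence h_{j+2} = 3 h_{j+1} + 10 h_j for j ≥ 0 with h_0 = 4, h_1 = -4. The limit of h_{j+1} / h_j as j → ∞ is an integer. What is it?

The characteristic equation is r^2 - 3r - 10 = 0, which factors as (r - 5)(r + 2) = 0.
So the roots are 5 and -2. Since |5| > |-2| and the coefficient of 5^j is non-zero, the ratio tends to 5.

5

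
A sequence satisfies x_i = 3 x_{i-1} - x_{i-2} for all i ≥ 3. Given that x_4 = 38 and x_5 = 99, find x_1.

6

Rearranging, x_{i-2} = -(x_i - 3 x_{i-1}).
x_3 = -(99 - 3*38) = 15
x_2 = -(38 - 3*15) = 7
x_1 = -(15 - 3*7) = 6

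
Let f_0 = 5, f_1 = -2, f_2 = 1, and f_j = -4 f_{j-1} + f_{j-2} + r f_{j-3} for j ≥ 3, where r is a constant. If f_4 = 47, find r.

-1

f_3 = -6 + 5r
f_4 = 25 - 22r
So 25 - 22r = 47, giving r = -1.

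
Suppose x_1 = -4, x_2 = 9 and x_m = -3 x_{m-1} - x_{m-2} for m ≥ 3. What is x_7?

x_3 = -3(9) - (-4) = -23
x_4 = -3(-23) - 9 = 60
x_5 = -3(60) - (-23) = -157
x_6 = -3(-157) - 60 = 411
x_7 = -3(411) - (-157) = -1076

-1076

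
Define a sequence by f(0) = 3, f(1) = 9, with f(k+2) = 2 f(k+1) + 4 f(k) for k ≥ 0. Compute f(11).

1158144

f(2) = 2·9 + 4·3 = 30
f(3) = 2·30 + 4·9 = 96
f(4) = 2·96 + 4·30 = 312
f(5) = 2·312 + 4·96 = 1008
f(6) = 2·1008 + 4·312 = 3264
f(7) = 2·3264 + 4·1008 = 10560
f(8) = 2·10560 + 4·3264 = 34176
f(9) = 2·34176 + 4·10560 = 110592
f(10) = 2·110592 + 4·34176 = 357888
f(11) = 2·357888 + 4·110592 = 1158144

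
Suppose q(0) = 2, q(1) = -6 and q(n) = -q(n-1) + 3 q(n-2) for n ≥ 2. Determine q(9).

-4350

q(2) = -(-6) + 3*2 = 12
q(3) = -12 + 3*(-6) = -30
q(4) = -(-30) + 3*12 = 66
q(5) = -66 + 3*(-30) = -156
q(6) = -(-156) + 3*66 = 354
q(7) = -354 + 3*(-156) = -822
q(8) = -(-822) + 3*354 = 1884
q(9) = -1884 + 3*(-822) = -4350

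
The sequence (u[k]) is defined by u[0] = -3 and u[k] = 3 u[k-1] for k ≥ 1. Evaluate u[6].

-2187

u[1] = 3·(-3) = -9
u[2] = 3·(-9) = -27
u[3] = 3·(-27) = -81
u[4] = 3·(-81) = -243
u[5] = 3·(-243) = -729
u[6] = 3·(-729) = -2187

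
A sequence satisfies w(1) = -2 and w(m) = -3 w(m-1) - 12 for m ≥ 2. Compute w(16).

-14348910

The fixed point is -12/(1 + 3) = -3, so w(m) + 3 = -3(w(m-1) + 3).
Hence w(m) = 1·(-3)^{m-1} - 3.
w(16) = 1·(-3)^{15} - 3 = 1·-14348907 - 3 = -14348910.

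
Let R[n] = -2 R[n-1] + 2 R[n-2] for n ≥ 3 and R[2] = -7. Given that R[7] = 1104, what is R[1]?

3

Let R[1] = y.
R[3] = 14 + 2y
R[4] = -42 - 4y
R[5] = 112 + 12y
R[6] = -308 - 32y
R[7] = 840 + 88y
So 840 + 88y = 1104, giving y = 3.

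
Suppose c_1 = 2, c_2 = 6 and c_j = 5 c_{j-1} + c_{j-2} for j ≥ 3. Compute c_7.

23242

c_3 = 5·6 + 2 = 32
c_4 = 5·32 + 6 = 166
c_5 = 5·166 + 32 = 862
c_6 = 5·862 + 166 = 4476
c_7 = 5·4476 + 862 = 23242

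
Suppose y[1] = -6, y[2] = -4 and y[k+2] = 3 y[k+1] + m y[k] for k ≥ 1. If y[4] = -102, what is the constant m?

y[3] = -12 - 6m
y[4] = -36 - 22m
So -36 - 22m = -102, giving m = 3.

3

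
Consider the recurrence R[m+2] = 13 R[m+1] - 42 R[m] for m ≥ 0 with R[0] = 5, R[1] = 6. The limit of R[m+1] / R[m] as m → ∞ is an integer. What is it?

7

The characteristic equation is r^2 - 13r + 42 = 0, which factors as (r - 7)(r - 6) = 0.
So the roots are 7 and 6. Since |7| > |6| and the coefficient of 7^m is non-zero, the ratio tends to 7.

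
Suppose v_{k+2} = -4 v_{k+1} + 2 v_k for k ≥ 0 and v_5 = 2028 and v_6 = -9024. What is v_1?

3

Rearranging, v_{k-2} = (v_k + 4 v_{k-1}) / 2.
v_4 = (-9024 + 4*2028) / 2 = -912/2 = -456
v_3 = (2028 + 4*(-456)) / 2 = 204/2 = 102
v_2 = (-456 + 4*102) / 2 = -48/2 = -24
v_1 = (102 + 4*(-24)) / 2 = 6/2 = 3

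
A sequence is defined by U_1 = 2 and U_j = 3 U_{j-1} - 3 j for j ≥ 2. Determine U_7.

-1263

U_2 = 3·2 - 6 = 0
U_3 = 3·0 - 9 = -9
U_4 = 3·(-9) - 12 = -39
U_5 = 3·(-39) - 15 = -132
U_6 = 3·(-132) - 18 = -414
U_7 = 3·(-414) - 21 = -1263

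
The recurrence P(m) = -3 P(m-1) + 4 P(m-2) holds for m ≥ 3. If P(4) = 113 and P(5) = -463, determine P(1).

-4

Rearranging, P(m-2) = (P(m) + 3 P(m-1)) / 4.
P(3) = (-463 + 3*113) / 4 = -124/4 = -31
P(2) = (113 + 3*(-31)) / 4 = 20/4 = 5
P(1) = (-31 + 3*5) / 4 = -16/4 = -4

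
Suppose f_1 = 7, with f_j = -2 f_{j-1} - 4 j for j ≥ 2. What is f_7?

580

f_2 = -2(7) - 8 = -22
f_3 = -2(-22) - 12 = 32
f_4 = -2(32) - 16 = -80
f_5 = -2(-80) - 20 = 140
f_6 = -2(140) - 24 = -304
f_7 = -2(-304) - 28 = 580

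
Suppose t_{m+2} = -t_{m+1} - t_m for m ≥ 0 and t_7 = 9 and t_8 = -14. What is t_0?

Rearranging, t_{m-2} = -(t_m + t_{m-1}).
t_6 = -(-14 + 9) = 5
t_5 = -(9 + 5) = -14
t_4 = -(5 + (-14)) = 9
t_3 = -(-14 + 9) = 5
t_2 = -(9 + 5) = -14
t_1 = -(5 + (-14)) = 9
t_0 = -(-14 + 9) = 5

5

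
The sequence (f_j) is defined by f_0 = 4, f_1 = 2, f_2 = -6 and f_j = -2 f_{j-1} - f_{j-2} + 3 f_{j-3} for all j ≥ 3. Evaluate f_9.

f_3 = -2*(-6) - 2 + 3*4 = 22
f_4 = -2*22 - (-6) + 3*2 = -32
f_5 = -2*(-32) - 22 + 3*(-6) = 24
f_6 = -2*24 - (-32) + 3*22 = 50
f_7 = -2*50 - 24 + 3*(-32) = -220
f_8 = -2*(-220) - 50 + 3*24 = 462
f_9 = -2*462 - (-220) + 3*50 = -554

-554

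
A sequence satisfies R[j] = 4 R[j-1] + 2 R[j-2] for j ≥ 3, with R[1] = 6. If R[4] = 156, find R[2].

6

Let R[2] = x.
R[3] = 12 + 4x
R[4] = 48 + 18x
So 48 + 18x = 156, giving x = 6.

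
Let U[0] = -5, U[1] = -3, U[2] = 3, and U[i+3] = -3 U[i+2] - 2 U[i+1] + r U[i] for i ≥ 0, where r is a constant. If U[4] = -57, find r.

-5

U[3] = -3 - 5r
U[4] = 3 + 12r
So 3 + 12r = -57, giving r = -5.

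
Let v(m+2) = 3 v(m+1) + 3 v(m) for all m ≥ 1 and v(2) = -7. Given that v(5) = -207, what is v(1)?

3

Let v(1) = z.
v(3) = -21 + 3z
v(4) = -84 + 9z
v(5) = -315 + 36z
So -315 + 36z = -207, giving z = 3.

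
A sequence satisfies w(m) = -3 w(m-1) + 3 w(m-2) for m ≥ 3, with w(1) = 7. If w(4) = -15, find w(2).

4

Let w(2) = z.
w(3) = 21 - 3z
w(4) = -63 + 12z
So -63 + 12z = -15, giving z = 4.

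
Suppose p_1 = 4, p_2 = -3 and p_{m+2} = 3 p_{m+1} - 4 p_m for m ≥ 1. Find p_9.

1735

p_3 = 3*(-3) - 4*4 = -25
p_4 = 3*(-25) - 4*(-3) = -63
p_5 = 3*(-63) - 4*(-25) = -89
p_6 = 3*(-89) - 4*(-63) = -15
p_7 = 3*(-15) - 4*(-89) = 311
p_8 = 3*311 - 4*(-15) = 993
p_9 = 3*993 - 4*311 = 1735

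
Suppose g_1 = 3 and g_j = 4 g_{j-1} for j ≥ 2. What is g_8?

49152

g_2 = 4·3 = 12
g_3 = 4·12 = 48
g_4 = 4·48 = 192
g_5 = 4·192 = 768
g_6 = 4·768 = 3072
g_7 = 4·3072 = 12288
g_8 = 4·12288 = 49152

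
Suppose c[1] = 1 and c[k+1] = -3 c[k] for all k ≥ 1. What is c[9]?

6561

c[2] = -3*1 = -3
c[3] = -3*(-3) = 9
c[4] = -3*9 = -27
c[5] = -3*(-27) = 81
c[6] = -3*81 = -243
c[7] = -3*(-243) = 729
c[8] = -3*729 = -2187
c[9] = -3*(-2187) = 6561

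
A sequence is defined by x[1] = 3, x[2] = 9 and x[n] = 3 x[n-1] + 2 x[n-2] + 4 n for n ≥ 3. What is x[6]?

x[3] = 3(9) + 2(3) + 12 = 45
x[4] = 3(45) + 2(9) + 16 = 169
x[5] = 3(169) + 2(45) + 20 = 617
x[6] = 3(617) + 2(169) + 24 = 2213

2213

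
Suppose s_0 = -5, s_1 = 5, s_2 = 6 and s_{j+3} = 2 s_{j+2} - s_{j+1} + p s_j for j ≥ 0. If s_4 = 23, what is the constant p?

s_3 = 7 - 5p
s_4 = 8 - 5p
So 8 - 5p = 23, giving p = -3.

-3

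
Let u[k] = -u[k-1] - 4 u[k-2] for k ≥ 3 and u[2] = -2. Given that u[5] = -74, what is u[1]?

Let u[1] = v.
u[3] = 2 - 4v
u[4] = 6 + 4v
u[5] = -14 + 12v
So -14 + 12v = -74, giving v = -5.

-5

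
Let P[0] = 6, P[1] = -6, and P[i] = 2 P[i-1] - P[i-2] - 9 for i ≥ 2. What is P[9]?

-426

P[2] = 2(-6) - 6 - 9 = -27
P[3] = 2(-27) - (-6) - 9 = -57
P[4] = 2(-57) - (-27) - 9 = -96
P[5] = 2(-96) - (-57) - 9 = -144
P[6] = 2(-144) - (-96) - 9 = -201
P[7] = 2(-201) - (-144) - 9 = -267
P[8] = 2(-267) - (-201) - 9 = -342
P[9] = 2(-342) - (-267) - 9 = -426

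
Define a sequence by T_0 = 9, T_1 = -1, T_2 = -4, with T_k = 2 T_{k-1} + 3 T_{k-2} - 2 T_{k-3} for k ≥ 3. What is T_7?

T_3 = 2(-4) + 3(-1) - 2(9) = -29
T_4 = 2(-29) + 3(-4) - 2(-1) = -68
T_5 = 2(-68) + 3(-29) - 2(-4) = -215
T_6 = 2(-215) + 3(-68) - 2(-29) = -576
T_7 = 2(-576) + 3(-215) - 2(-68) = -1661

-1661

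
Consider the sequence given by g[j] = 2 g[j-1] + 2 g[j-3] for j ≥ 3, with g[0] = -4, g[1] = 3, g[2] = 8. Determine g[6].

g[3] = 2(8) + 2(-4) = 8
g[4] = 2(8) + 2(3) = 22
g[5] = 2(22) + 2(8) = 60
g[6] = 2(60) + 2(8) = 136

136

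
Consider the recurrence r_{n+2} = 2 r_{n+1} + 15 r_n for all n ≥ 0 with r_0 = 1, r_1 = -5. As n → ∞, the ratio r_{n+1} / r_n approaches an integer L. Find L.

The characteristic equation is r^2 - 2r - 15 = 0, which factors as (r - 5)(r + 3) = 0.
So the roots are 5 and -3. Since |5| > |-3| and the coefficient of 5^n is non-zero, the ratio tends to 5.

5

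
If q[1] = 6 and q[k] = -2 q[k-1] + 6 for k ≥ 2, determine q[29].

The fixed point is 6/(1 + 2) = 2, so q[k] - 2 = -2(q[k-1] - 2).
Hence q[k] = 4·(-2)^{k-1} + 2.
q[29] = 4·(-2)^{28} + 2 = 4·268435456 + 2 = 1073741826.

1073741826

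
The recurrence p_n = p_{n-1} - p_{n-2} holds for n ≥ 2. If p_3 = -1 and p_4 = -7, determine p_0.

Rearranging, p_{n-2} = -(p_n - p_{n-1}).
p_2 = -(-7 - (-1)) = 6
p_1 = -(-1 - 6) = 7
p_0 = -(6 - 7) = 1

1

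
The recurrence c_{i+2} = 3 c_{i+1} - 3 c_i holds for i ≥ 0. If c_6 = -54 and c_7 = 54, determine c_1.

-2

Rearranging, c_{i-2} = (c_i - 3 c_{i-1}) / -3.
c_5 = (54 - 3(-54)) / -3 = 216/-3 = -72
c_4 = (-54 - 3(-72)) / -3 = 162/-3 = -54
c_3 = (-72 - 3(-54)) / -3 = 90/-3 = -30
c_2 = (-54 - 3(-30)) / -3 = 36/-3 = -12
c_1 = (-30 - 3(-12)) / -3 = 6/-3 = -2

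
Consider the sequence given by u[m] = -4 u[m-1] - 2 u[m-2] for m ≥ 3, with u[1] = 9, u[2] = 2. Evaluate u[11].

-553376

u[3] = -4*2 - 2*9 = -26
u[4] = -4*(-26) - 2*2 = 100
u[5] = -4*100 - 2*(-26) = -348
u[6] = -4*(-348) - 2*100 = 1192
u[7] = -4*1192 - 2*(-348) = -4072
u[8] = -4*(-4072) - 2*1192 = 13904
u[9] = -4*13904 - 2*(-4072) = -47472
u[10] = -4*(-47472) - 2*13904 = 162080
u[11] = -4*162080 - 2*(-47472) = -553376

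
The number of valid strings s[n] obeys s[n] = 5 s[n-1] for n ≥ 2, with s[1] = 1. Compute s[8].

s[2] = 5(1) = 5
s[3] = 5(5) = 25
s[4] = 5(25) = 125
s[5] = 5(125) = 625
s[6] = 5(625) = 3125
s[7] = 5(3125) = 15625
s[8] = 5(15625) = 78125

78125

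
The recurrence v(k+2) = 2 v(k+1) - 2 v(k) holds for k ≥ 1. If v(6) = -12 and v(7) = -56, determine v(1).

Rearranging, v(k-2) = (v(k) - 2 v(k-1)) / -2.
v(5) = (-56 - 2*(-12)) / -2 = -32/-2 = 16
v(4) = (-12 - 2*16) / -2 = -44/-2 = 22
v(3) = (16 - 2*22) / -2 = -28/-2 = 14
v(2) = (22 - 2*14) / -2 = -6/-2 = 3
v(1) = (14 - 2*3) / -2 = 8/-2 = -4

-4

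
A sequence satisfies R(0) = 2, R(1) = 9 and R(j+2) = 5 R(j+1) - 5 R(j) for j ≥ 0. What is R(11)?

R(2) = 5·9 - 5·2 = 35
R(3) = 5·35 - 5·9 = 130
R(4) = 5·130 - 5·35 = 475
R(5) = 5·475 - 5·130 = 1725
R(6) = 5·1725 - 5·475 = 6250
R(7) = 5·6250 - 5·1725 = 22625
R(8) = 5·22625 - 5·6250 = 81875
R(9) = 5·81875 - 5·22625 = 296250
R(10) = 5·296250 - 5·81875 = 1071875
R(11) = 5·1071875 - 5·296250 = 3878125

3878125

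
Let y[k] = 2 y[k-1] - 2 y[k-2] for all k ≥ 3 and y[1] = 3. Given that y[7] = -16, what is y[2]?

5

Let y[2] = v.
y[3] = -6 + 2v
y[4] = -12 + 2v
y[5] = -12
y[6] = -4v
y[7] = 24 - 8v
So 24 - 8v = -16, giving v = 5.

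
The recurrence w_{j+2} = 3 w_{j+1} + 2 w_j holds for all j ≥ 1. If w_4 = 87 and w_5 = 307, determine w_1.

Rearranging, w_{j-2} = (w_j - 3 w_{j-1}) / 2.
w_3 = (307 - 3*87) / 2 = 46/2 = 23
w_2 = (87 - 3*23) / 2 = 18/2 = 9
w_1 = (23 - 3*9) / 2 = -4/2 = -2

-2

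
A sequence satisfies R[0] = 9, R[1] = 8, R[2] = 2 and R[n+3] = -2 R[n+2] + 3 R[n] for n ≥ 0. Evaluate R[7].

R[3] = -2(2) + 3(9) = 23
R[4] = -2(23) + 3(8) = -22
R[5] = -2(-22) + 3(2) = 50
R[6] = -2(50) + 3(23) = -31
R[7] = -2(-31) + 3(-22) = -4

-4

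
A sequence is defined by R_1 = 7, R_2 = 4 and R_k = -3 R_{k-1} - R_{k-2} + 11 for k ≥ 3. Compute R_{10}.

R_3 = -3*4 - 7 + 11 = -8
R_4 = -3*(-8) - 4 + 11 = 31
R_5 = -3*31 - (-8) + 11 = -74
R_6 = -3*(-74) - 31 + 11 = 202
R_7 = -3*202 - (-74) + 11 = -521
R_8 = -3*(-521) - 202 + 11 = 1372
R_9 = -3*1372 - (-521) + 11 = -3584
R_{10} = -3*(-3584) - 1372 + 11 = 9391

9391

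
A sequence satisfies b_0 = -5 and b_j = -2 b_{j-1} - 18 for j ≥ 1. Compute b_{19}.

-524294

The fixed point is -18/(1 + 2) = -6, so b_j + 6 = -2(b_{j-1} + 6).
Hence b_j = 1·(-2)^j - 6.
b_{19} = 1·(-2)^{19} - 6 = 1·-524288 - 6 = -524294.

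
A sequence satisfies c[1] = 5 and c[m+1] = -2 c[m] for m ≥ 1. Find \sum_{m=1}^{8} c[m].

-425

c[2] = -2*5 = -10
c[3] = -2*(-10) = 20
c[4] = -2*20 = -40
c[5] = -2*(-40) = 80
c[6] = -2*80 = -160
c[7] = -2*(-160) = 320
c[8] = -2*320 = -640
Sum = 5 + (-10) + 20 + (-40) + 80 + (-160) + 320 + (-640) = -425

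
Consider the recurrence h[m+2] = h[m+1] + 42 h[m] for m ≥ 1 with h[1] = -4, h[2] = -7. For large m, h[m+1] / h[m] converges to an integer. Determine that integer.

7

The characteristic equation is r^2 - r - 42 = 0, which factors as (r - 7)(r + 6) = 0.
So the roots are 7 and -6. Since |7| > |-6| and the coefficient of 7^m is non-zero, the ratio tends to 7.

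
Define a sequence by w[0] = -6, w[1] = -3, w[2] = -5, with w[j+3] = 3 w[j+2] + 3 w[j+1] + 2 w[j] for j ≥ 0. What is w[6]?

w[3] = 3*(-5) + 3*(-3) + 2*(-6) = -36
w[4] = 3*(-36) + 3*(-5) + 2*(-3) = -129
w[5] = 3*(-129) + 3*(-36) + 2*(-5) = -505
w[6] = 3*(-505) + 3*(-129) + 2*(-36) = -1974

-1974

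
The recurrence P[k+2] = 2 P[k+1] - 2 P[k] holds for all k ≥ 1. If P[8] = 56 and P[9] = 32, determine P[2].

-3

Rearranging, P[k-2] = (P[k] - 2 P[k-1]) / -2.
P[7] = (32 - 2*56) / -2 = -80/-2 = 40
P[6] = (56 - 2*40) / -2 = -24/-2 = 12
P[5] = (40 - 2*12) / -2 = 16/-2 = -8
P[4] = (12 - 2*(-8)) / -2 = 28/-2 = -14
P[3] = (-8 - 2*(-14)) / -2 = 20/-2 = -10
P[2] = (-14 - 2*(-10)) / -2 = 6/-2 = -3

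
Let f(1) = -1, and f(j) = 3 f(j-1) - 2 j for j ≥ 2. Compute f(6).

-843

f(2) = 3*(-1) - 4 = -7
f(3) = 3*(-7) - 6 = -27
f(4) = 3*(-27) - 8 = -89
f(5) = 3*(-89) - 10 = -277
f(6) = 3*(-277) - 12 = -843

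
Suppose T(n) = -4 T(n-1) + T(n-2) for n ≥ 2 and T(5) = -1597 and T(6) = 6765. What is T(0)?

Rearranging, T(n-2) = T(n) + 4 T(n-1).
T(4) = 6765 + 4*(-1597) = 377
T(3) = -1597 + 4*377 = -89
T(2) = 377 + 4*(-89) = 21
T(1) = -89 + 4*21 = -5
T(0) = 21 + 4*(-5) = 1

1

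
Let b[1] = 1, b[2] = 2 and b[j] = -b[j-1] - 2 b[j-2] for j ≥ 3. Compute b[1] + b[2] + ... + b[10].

b[3] = -2 - 2(1) = -4
b[4] = -(-4) - 2(2) = 0
b[5] = -0 - 2(-4) = 8
b[6] = -8 - 2(0) = -8
b[7] = -(-8) - 2(8) = -8
b[8] = -(-8) - 2(-8) = 24
b[9] = -24 - 2(-8) = -8
b[10] = -(-8) - 2(24) = -40
Sum = 1 + 2 + (-4) + 0 + 8 + (-8) + (-8) + 24 + (-8) + (-40) = -33

-33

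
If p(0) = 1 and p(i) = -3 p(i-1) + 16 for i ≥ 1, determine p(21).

The fixed point is 16/(1 + 3) = 4, so p(i) - 4 = -3(p(i-1) - 4).
Hence p(i) = -3·(-3)^i + 4.
p(21) = -3·(-3)^{21} + 4 = -3·-10460353203 + 4 = 31381059613.

31381059613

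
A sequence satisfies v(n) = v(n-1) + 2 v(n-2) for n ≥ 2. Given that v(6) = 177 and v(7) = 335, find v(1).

Rearranging, v(n-2) = (v(n) - v(n-1)) / 2.
v(5) = (335 - 177) / 2 = 158/2 = 79
v(4) = (177 - 79) / 2 = 98/2 = 49
v(3) = (79 - 49) / 2 = 30/2 = 15
v(2) = (49 - 15) / 2 = 34/2 = 17
v(1) = (15 - 17) / 2 = -2/2 = -1

-1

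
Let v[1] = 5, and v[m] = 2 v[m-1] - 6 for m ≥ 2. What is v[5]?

v[2] = 2·5 - 6 = 4
v[3] = 2·4 - 6 = 2
v[4] = 2·2 - 6 = -2
v[5] = 2·(-2) - 6 = -10

-10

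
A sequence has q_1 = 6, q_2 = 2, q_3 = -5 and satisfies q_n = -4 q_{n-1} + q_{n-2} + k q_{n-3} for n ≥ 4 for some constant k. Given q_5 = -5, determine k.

q_4 = 22 + 6k
q_5 = -93 - 22k
So -93 - 22k = -5, giving k = -4.

-4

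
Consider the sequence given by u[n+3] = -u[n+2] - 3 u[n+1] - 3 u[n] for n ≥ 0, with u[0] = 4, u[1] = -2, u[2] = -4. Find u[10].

u[3] = -(-4) - 3*(-2) - 3*4 = -2
u[4] = -(-2) - 3*(-4) - 3*(-2) = 20
u[5] = -20 - 3*(-2) - 3*(-4) = -2
u[6] = -(-2) - 3*20 - 3*(-2) = -52
u[7] = -(-52) - 3*(-2) - 3*20 = -2
u[8] = -(-2) - 3*(-52) - 3*(-2) = 164
u[9] = -164 - 3*(-2) - 3*(-52) = -2
u[10] = -(-2) - 3*164 - 3*(-2) = -484

-484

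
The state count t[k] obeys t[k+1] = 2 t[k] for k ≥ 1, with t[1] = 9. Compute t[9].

2304

t[2] = 2(9) = 18
t[3] = 2(18) = 36
t[4] = 2(36) = 72
t[5] = 2(72) = 144
t[6] = 2(144) = 288
t[7] = 2(288) = 576
t[8] = 2(576) = 1152
t[9] = 2(1152) = 2304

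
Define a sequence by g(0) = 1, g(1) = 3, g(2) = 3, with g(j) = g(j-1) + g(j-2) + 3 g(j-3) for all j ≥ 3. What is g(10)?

1803

g(3) = 3 + 3 + 3(1) = 9
g(4) = 9 + 3 + 3(3) = 21
g(5) = 21 + 9 + 3(3) = 39
g(6) = 39 + 21 + 3(9) = 87
g(7) = 87 + 39 + 3(21) = 189
g(8) = 189 + 87 + 3(39) = 393
g(9) = 393 + 189 + 3(87) = 843
g(10) = 843 + 393 + 3(189) = 1803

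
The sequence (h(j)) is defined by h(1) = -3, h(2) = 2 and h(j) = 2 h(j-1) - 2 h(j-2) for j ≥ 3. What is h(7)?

-40

h(3) = 2*2 - 2*(-3) = 10
h(4) = 2*10 - 2*2 = 16
h(5) = 2*16 - 2*10 = 12
h(6) = 2*12 - 2*16 = -8
h(7) = 2*(-8) - 2*12 = -40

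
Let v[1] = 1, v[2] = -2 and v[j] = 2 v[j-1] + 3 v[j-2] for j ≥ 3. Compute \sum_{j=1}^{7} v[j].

v[3] = 2*(-2) + 3*1 = -1
v[4] = 2*(-1) + 3*(-2) = -8
v[5] = 2*(-8) + 3*(-1) = -19
v[6] = 2*(-19) + 3*(-8) = -62
v[7] = 2*(-62) + 3*(-19) = -181
Sum = 1 + (-2) + (-1) + (-8) + (-19) + (-62) + (-181) = -272

-272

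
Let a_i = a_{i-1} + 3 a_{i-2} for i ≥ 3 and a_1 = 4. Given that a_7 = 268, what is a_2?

1

Let a_2 = y.
a_3 = 12 + y
a_4 = 12 + 4y
a_5 = 48 + 7y
a_6 = 84 + 19y
a_7 = 228 + 40y
So 228 + 40y = 268, giving y = 1.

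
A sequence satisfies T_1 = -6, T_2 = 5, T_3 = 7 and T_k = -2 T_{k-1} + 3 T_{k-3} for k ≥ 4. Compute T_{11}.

-2117

T_4 = -2·7 + 3·(-6) = -32
T_5 = -2·(-32) + 3·5 = 79
T_6 = -2·79 + 3·7 = -137
T_7 = -2·(-137) + 3·(-32) = 178
T_8 = -2·178 + 3·79 = -119
T_9 = -2·(-119) + 3·(-137) = -173
T_{10} = -2·(-173) + 3·178 = 880
T_{11} = -2·880 + 3·(-119) = -2117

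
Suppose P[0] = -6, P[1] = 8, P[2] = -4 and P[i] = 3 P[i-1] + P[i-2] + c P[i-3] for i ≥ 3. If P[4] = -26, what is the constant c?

P[3] = -4 - 6c
P[4] = -16 - 10c
So -16 - 10c = -26, giving c = 1.

1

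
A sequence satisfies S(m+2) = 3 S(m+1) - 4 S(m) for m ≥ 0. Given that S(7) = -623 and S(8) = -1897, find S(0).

-7

Rearranging, S(m-2) = (S(m) - 3 S(m-1)) / -4.
S(6) = (-1897 - 3*(-623)) / -4 = -28/-4 = 7
S(5) = (-623 - 3*7) / -4 = -644/-4 = 161
S(4) = (7 - 3*161) / -4 = -476/-4 = 119
S(3) = (161 - 3*119) / -4 = -196/-4 = 49
S(2) = (119 - 3*49) / -4 = -28/-4 = 7
S(1) = (49 - 3*7) / -4 = 28/-4 = -7
S(0) = (7 - 3*(-7)) / -4 = 28/-4 = -7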